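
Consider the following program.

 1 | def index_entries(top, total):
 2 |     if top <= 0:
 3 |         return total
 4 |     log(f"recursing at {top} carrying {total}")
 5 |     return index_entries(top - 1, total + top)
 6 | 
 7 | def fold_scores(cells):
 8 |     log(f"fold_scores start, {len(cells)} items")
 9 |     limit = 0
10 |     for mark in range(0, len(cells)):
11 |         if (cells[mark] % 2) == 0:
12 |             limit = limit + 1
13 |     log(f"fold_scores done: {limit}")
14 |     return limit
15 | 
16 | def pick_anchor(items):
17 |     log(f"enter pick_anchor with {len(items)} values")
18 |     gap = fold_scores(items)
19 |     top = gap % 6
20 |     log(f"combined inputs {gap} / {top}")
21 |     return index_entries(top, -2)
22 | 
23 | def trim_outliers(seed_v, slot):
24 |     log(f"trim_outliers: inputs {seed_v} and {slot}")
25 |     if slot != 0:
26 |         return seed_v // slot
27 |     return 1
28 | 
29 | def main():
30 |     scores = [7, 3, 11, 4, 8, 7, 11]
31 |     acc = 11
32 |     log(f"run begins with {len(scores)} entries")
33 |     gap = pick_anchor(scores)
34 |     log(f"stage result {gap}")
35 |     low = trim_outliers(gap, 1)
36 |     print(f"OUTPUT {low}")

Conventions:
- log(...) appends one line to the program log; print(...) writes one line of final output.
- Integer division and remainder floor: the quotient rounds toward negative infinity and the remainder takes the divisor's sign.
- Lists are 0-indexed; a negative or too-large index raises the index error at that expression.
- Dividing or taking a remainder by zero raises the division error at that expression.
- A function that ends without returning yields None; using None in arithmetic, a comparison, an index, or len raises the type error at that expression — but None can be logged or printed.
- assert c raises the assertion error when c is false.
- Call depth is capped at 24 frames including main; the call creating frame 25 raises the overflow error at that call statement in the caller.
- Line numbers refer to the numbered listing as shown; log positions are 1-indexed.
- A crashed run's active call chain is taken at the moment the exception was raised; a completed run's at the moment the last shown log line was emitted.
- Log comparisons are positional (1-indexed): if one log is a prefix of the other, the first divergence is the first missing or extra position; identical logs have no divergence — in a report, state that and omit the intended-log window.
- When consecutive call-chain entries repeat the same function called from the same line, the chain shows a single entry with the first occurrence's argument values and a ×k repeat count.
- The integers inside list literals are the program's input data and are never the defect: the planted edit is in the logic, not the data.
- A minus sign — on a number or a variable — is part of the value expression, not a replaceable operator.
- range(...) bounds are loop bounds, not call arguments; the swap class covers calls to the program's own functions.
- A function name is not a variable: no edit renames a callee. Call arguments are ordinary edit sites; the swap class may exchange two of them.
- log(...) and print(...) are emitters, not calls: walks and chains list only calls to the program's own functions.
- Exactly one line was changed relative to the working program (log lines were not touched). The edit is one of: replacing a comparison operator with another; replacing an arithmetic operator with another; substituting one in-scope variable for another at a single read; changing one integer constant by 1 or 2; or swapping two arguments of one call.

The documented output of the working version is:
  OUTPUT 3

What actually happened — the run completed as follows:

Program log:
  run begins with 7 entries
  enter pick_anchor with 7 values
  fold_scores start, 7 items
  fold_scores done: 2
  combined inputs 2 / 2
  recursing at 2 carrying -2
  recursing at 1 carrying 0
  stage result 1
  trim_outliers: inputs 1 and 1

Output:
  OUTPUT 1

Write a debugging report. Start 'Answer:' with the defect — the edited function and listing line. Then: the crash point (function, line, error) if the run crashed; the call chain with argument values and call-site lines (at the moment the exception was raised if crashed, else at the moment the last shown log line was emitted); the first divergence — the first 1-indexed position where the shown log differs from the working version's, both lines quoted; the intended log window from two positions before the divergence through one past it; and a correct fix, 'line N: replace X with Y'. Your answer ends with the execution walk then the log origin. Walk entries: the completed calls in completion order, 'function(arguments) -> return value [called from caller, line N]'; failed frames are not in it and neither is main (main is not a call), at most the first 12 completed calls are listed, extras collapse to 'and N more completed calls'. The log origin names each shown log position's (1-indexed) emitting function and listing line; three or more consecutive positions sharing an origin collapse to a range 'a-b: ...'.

Answer: the defect is in pick_anchor at line 21.
Core observation: Everything matches until log position 6, which reads 'recursing at 2 carrying -2' in place of 'recursing at 2 carrying 0'.
Call chain: main -> trim_outliers(1, 1) (called at line 35).
First divergence: position 6 — shown 'recursing at 2 carrying -2', intended 'recursing at 2 carrying 0'.
Intended log window:
  4: fold_scores done: 2
  5: combined inputs 2 / 2
  6: recursing at 2 carrying 0
  7: recursing at 1 carrying 2
Execution walk:
  fold_scores([7, 3, 11, 4, 8, 7, 11]) -> 2  [called from pick_anchor, line 18]
  index_entries(0, 1) -> 1  [called from index_entries, line 5]
  index_entries(1, 0) -> 1  [called from index_entries, line 5]
  index_entries(2, -2) -> 1  [called from pick_anchor, line 21]
  pick_anchor([7, 3, 11, 4, 8, 7, 11]) -> 1  [called from main, line 33]
  trim_outliers(1, 1) -> 1  [called from main, line 35]
Log origins:
  1: from main, line 32
  2: from pick_anchor, line 17
  3: from fold_scores, line 8
  4: from fold_scores, line 13
  5: from pick_anchor, line 20
  6: from index_entries, line 4
  7: from index_entries, line 4
  8: from main, line 34
  9: from trim_outliers, line 24
A correct fix: line 21: replace `-2` with `0`.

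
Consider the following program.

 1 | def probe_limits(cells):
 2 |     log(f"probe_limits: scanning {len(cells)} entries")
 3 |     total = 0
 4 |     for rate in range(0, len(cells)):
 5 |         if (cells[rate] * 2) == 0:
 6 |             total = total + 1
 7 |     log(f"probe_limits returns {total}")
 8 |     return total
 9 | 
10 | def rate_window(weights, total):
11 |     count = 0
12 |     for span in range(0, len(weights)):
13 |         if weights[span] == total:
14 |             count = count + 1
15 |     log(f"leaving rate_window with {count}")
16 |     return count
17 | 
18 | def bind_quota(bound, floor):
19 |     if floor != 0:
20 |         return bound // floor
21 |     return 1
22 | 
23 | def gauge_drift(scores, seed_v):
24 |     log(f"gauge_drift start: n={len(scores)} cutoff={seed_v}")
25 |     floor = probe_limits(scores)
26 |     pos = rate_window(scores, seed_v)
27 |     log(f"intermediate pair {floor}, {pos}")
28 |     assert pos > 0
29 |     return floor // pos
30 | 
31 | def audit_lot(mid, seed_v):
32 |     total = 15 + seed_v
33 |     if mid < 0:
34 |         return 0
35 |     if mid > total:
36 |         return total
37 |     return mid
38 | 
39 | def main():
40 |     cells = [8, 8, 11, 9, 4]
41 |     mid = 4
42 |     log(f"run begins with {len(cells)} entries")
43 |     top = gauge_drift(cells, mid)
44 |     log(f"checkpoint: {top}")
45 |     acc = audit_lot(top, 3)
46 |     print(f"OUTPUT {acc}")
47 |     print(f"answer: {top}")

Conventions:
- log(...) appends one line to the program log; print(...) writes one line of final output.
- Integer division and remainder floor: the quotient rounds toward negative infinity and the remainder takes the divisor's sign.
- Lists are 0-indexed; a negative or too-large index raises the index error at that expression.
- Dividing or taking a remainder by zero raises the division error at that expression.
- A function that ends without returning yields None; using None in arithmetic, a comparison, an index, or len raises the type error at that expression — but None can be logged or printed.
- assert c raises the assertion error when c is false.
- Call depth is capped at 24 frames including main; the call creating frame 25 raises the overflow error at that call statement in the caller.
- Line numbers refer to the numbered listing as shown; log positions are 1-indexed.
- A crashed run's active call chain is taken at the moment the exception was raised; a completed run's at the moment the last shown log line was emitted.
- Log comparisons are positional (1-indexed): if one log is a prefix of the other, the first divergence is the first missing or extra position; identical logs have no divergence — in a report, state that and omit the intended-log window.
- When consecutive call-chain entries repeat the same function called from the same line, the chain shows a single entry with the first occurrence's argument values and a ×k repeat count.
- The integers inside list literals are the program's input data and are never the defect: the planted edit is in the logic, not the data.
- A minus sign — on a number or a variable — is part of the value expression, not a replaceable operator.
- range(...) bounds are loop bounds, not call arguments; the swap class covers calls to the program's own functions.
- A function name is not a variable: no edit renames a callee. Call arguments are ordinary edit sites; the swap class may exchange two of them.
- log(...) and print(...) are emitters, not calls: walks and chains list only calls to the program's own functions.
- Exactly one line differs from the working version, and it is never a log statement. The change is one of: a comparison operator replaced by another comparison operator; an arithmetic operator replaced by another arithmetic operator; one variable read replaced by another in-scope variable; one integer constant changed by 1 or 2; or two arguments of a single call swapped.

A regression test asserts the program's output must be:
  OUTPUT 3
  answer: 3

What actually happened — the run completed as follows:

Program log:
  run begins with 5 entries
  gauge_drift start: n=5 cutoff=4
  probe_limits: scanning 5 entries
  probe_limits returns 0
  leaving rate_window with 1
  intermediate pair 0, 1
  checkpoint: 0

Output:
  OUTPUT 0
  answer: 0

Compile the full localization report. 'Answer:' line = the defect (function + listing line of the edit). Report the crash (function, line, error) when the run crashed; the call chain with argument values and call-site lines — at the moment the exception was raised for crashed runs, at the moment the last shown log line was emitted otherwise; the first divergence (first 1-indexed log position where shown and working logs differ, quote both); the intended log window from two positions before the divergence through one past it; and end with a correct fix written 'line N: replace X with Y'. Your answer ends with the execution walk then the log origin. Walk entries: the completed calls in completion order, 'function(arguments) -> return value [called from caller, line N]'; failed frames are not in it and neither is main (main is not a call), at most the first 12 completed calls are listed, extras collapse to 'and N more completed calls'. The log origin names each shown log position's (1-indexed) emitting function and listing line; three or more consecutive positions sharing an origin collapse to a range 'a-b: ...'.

Answer: the defect is in probe_limits at line 5.
Core observation: The log first diverges at position 4: the faulty run prints 'probe_limits returns 0' where the working version prints 'probe_limits returns 3'.
Call chain: main.
First divergence: position 4 — the shown line 'probe_limits returns 0' should read 'probe_limits returns 3'.
Intended log window:
  2: gauge_drift start: n=5 cutoff=4
  3: probe_limits: scanning 5 entries
  4: probe_limits returns 3
  5: leaving rate_window with 1
Execution walk:
  probe_limits([8, 8, 11, 9, 4]) -> 0  [called from gauge_drift, line 25]
  rate_window([8, 8, 11, 9, 4], 4) -> 1  [called from gauge_drift, line 26]
  gauge_drift([8, 8, 11, 9, 4], 4) -> 0  [called from main, line 43]
  audit_lot(0, 3) -> 0  [called from main, line 45]
Origin of each log line:
  1: from main, line 42
  2: from gauge_drift, line 24
  3: from probe_limits, line 2
  4: from probe_limits, line 7
  5: from rate_window, line 15
  6: from gauge_drift, line 27
  7: from main, line 44
A correct fix: line 5: replace `*` with `%`.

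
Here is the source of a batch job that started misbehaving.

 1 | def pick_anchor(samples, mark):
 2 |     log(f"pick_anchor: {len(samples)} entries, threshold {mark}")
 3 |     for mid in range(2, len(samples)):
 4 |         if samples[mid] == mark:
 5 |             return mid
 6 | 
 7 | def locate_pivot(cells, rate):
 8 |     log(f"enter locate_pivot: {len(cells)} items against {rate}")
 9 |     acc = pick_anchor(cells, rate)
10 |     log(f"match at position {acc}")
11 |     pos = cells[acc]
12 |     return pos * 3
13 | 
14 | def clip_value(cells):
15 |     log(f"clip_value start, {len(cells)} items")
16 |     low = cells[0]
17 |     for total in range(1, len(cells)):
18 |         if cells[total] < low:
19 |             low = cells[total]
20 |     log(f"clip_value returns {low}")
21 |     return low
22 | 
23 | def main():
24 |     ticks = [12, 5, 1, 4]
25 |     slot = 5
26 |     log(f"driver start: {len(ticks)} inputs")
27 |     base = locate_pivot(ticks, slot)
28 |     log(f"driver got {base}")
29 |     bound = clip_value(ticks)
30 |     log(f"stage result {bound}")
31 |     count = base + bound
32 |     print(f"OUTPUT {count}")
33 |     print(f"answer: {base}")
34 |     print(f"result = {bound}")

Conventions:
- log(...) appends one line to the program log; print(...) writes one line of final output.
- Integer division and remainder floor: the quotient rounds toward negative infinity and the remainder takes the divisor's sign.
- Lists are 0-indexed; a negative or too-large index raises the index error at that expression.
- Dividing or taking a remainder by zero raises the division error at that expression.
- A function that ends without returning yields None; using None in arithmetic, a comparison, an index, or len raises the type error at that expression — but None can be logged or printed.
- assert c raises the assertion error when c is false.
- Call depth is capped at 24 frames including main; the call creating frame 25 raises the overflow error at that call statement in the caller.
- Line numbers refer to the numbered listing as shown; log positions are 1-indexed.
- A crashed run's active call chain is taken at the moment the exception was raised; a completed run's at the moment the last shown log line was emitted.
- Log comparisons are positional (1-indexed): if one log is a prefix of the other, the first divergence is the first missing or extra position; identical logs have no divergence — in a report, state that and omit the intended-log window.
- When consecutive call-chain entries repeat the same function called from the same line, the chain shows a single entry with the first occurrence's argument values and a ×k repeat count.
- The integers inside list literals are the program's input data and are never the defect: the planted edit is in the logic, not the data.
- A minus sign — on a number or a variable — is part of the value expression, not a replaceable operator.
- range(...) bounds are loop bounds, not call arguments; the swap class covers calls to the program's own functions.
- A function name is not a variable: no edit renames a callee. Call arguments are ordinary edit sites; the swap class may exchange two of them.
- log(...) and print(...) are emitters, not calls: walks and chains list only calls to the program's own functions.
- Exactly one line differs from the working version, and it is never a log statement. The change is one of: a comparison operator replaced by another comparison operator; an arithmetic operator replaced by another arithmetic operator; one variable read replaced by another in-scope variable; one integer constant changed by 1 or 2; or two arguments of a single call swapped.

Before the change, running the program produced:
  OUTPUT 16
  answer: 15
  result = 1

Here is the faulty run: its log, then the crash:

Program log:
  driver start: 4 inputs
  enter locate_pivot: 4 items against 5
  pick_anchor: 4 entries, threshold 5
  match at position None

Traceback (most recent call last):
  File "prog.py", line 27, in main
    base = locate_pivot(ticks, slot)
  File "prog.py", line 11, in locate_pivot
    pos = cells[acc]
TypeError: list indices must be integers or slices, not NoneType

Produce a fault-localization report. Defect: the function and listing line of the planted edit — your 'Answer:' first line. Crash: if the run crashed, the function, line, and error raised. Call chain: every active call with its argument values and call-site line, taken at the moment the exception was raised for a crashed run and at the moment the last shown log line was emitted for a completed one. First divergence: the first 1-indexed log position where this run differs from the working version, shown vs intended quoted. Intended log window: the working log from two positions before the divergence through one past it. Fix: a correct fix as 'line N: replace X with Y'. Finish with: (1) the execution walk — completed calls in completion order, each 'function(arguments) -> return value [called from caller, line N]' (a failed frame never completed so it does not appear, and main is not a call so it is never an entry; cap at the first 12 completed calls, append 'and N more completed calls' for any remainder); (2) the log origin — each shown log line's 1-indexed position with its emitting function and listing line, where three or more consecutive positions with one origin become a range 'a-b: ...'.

Answer: the defect is in pick_anchor at line 3.
Key observation: Log line 4 is where behavior first shows: 'match at position None' appears instead of 'match at position 1'.
Crash: locate_pivot, line 11, TypeError.
Call chain: main -> locate_pivot([12, 5, 1, 4], 5) (called at line 27).
First divergence: position 4 — shown 'match at position None', intended 'match at position 1'.
Intended log window:
  2: enter locate_pivot: 4 items against 5
  3: pick_anchor: 4 entries, threshold 5
  4: match at position 1
  5: driver got 15
Execution walk:
  pick_anchor([12, 5, 1, 4], 5) -> None  [called from locate_pivot, line 9]
Log origin:
  1: emitted by main (line 26)
  2: emitted by locate_pivot (line 8)
  3: emitted by pick_anchor (line 2)
  4: emitted by locate_pivot (line 10)
A correct fix: line 3: replace `2` with `0`.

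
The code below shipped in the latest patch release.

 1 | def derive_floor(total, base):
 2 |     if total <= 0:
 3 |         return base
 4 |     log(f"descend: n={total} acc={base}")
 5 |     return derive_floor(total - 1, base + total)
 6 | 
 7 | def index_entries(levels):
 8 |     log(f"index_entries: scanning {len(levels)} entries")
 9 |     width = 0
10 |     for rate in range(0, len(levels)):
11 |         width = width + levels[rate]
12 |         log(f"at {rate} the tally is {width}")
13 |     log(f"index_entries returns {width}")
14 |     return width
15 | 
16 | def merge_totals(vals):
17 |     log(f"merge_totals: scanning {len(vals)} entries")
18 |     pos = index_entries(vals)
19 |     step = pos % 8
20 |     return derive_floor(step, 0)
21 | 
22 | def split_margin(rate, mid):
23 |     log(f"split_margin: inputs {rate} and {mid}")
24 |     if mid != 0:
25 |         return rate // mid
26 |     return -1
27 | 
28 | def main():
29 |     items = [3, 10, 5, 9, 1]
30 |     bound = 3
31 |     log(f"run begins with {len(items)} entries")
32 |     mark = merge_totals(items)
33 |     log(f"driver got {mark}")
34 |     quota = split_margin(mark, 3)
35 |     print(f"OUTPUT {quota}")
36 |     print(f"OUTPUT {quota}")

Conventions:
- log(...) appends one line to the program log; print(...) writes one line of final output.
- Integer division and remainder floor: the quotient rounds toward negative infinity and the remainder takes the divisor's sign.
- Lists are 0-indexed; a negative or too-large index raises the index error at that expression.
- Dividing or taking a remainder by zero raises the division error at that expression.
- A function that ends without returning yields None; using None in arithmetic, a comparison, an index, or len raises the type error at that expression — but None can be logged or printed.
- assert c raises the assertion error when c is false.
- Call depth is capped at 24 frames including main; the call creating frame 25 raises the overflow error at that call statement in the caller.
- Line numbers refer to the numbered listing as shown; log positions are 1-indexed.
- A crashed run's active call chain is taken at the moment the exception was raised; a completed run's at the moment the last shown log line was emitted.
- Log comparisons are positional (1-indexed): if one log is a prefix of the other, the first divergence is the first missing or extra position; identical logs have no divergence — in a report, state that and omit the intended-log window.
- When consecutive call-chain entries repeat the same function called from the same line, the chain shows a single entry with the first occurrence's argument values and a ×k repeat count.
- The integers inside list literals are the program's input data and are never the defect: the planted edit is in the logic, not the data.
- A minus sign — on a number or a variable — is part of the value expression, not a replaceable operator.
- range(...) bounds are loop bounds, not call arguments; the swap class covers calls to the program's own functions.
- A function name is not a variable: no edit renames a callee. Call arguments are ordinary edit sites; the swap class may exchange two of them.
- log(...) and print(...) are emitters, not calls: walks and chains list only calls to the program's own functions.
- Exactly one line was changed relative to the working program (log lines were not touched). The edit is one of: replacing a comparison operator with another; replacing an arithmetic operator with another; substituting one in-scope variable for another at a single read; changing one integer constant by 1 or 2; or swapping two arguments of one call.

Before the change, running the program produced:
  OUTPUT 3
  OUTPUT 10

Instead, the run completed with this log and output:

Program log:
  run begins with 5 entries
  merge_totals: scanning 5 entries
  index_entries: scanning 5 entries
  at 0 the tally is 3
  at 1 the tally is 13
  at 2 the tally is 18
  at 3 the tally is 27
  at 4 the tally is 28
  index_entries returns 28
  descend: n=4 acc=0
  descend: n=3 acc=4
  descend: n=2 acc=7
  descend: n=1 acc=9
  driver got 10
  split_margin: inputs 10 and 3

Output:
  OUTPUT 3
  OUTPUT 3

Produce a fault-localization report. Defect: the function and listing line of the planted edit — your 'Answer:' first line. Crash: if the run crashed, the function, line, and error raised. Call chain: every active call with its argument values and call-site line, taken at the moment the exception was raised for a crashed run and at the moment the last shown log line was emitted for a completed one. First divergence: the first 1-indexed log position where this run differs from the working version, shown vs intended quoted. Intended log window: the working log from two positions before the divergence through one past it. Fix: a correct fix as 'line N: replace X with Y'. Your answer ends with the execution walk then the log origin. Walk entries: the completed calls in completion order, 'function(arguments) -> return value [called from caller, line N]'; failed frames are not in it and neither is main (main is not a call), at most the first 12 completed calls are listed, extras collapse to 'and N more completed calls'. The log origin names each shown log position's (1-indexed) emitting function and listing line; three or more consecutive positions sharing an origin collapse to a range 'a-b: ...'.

Answer: the defect is in main at line 36.
Core observation: Every logged value matches the working version; the printed result is what differs.
Call chain: main -> split_margin(10, 3) (called at line 34).
First divergence: none (the log streams are identical).
Execution walk:
  index_entries([3, 10, 5, 9, 1]) -> 28  [called from merge_totals, line 18]
  derive_floor(0, 10) -> 10  [called from derive_floor, line 5]
  derive_floor(1, 9) -> 10  [called from derive_floor, line 5]
  derive_floor(2, 7) -> 10  [called from derive_floor, line 5]
  derive_floor(3, 4) -> 10  [called from derive_floor, line 5]
  derive_floor(4, 0) -> 10  [called from merge_totals, line 20]
  merge_totals([3, 10, 5, 9, 1]) -> 10  [called from main, line 32]
  split_margin(10, 3) -> 3  [called from main, line 34]
Log origins:
  1: logged in main at line 31
  2: logged in merge_totals at line 17
  3: logged in index_entries at line 8
  4-8: logged in index_entries at line 12
  9: logged in index_entries at line 13
  10-13: logged in derive_floor at line 4
  14: logged in main at line 33
  15: logged in split_margin at line 23
A correct fix: line 36: replace `quota` with `mark`.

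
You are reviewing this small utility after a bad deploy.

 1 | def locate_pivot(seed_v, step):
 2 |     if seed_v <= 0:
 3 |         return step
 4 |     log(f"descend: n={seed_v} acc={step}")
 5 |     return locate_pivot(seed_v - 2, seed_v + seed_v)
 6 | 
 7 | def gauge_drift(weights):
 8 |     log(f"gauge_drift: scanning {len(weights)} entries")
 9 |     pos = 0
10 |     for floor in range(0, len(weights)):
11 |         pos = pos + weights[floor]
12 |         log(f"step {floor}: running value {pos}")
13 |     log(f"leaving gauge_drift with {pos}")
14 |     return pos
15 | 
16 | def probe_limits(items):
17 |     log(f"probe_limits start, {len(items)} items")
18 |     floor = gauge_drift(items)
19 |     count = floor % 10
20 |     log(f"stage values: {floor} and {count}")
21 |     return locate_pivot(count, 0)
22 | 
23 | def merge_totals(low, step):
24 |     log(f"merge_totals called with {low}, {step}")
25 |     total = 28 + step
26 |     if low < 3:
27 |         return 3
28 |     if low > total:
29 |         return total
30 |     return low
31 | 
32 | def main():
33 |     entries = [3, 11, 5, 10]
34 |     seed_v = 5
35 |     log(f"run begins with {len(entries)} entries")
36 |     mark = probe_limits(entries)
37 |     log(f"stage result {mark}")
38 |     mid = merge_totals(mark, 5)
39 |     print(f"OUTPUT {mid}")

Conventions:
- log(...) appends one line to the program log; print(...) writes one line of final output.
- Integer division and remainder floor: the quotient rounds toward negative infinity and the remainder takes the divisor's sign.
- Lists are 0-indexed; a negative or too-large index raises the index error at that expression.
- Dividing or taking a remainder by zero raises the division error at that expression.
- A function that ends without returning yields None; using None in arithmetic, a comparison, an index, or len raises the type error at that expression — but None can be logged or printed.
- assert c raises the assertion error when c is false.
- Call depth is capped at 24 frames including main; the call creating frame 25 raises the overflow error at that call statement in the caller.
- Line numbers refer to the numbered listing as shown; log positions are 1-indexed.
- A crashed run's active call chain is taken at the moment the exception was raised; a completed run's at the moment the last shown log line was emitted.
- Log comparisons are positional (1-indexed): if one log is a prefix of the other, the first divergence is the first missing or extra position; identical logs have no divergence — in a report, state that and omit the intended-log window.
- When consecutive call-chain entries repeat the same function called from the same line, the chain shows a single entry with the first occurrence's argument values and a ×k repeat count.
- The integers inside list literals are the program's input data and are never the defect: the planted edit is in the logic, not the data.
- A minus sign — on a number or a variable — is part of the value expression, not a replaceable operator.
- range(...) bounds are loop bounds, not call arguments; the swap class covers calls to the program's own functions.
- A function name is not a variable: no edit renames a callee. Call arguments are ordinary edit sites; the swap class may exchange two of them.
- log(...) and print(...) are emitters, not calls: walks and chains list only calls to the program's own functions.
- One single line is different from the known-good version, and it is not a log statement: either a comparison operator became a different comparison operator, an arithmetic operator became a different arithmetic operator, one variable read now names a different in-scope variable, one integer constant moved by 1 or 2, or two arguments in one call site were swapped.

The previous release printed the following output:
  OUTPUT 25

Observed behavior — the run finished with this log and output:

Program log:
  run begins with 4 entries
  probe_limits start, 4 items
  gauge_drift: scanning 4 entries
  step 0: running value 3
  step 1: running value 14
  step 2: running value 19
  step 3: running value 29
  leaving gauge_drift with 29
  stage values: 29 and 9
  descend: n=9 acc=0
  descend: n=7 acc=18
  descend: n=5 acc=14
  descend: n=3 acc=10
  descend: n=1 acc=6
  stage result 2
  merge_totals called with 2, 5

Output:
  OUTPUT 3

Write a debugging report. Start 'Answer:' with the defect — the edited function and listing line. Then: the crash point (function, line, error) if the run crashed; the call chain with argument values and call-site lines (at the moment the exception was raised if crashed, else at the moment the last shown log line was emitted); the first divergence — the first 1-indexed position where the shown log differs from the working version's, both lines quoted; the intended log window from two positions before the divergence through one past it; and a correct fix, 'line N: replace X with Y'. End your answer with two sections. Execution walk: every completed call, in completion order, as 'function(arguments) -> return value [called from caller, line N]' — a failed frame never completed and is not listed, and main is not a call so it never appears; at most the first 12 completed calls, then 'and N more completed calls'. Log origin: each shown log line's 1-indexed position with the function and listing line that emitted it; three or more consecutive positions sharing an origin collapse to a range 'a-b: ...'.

Answer: the defect is in locate_pivot at line 5.
Core observation: At log position 11 the runs split — shown 'descend: n=7 acc=18', but the working version logs 'descend: n=7 acc=9'.
Call chain: main -> merge_totals(2, 5) (called at line 38).
First divergence: position 11 — shown 'descend: n=7 acc=18', intended 'descend: n=7 acc=9'.
Intended log window:
  9: stage values: 29 and 9
  10: descend: n=9 acc=0
  11: descend: n=7 acc=9
  12: descend: n=5 acc=16
Execution walk:
  gauge_drift([3, 11, 5, 10]) -> 29  [called from probe_limits, line 18]
  locate_pivot(-1, 2) -> 2  [called from locate_pivot, line 5]
  locate_pivot(1, 6) -> 2  [called from locate_pivot, line 5]
  locate_pivot(3, 10) -> 2  [called from locate_pivot, line 5]
  locate_pivot(5, 14) -> 2  [called from locate_pivot, line 5]
  locate_pivot(7, 18) -> 2  [called from locate_pivot, line 5]
  locate_pivot(9, 0) -> 2  [called from probe_limits, line 21]
  probe_limits([3, 11, 5, 10]) -> 2  [called from main, line 36]
  merge_totals(2, 5) -> 3  [called from main, line 38]
Log origin:
  1: emitted by main (line 35)
  2: emitted by probe_limits (line 17)
  3: emitted by gauge_drift (line 8)
  4-7: emitted by gauge_drift (line 12)
  8: emitted by gauge_drift (line 13)
  9: emitted by probe_limits (line 20)
  10-14: emitted by locate_pivot (line 4)
  15: emitted by main (line 37)
  16: emitted by merge_totals (line 24)
A correct fix: line 5: replace `seed_v + seed_v` with `step + seed_v`.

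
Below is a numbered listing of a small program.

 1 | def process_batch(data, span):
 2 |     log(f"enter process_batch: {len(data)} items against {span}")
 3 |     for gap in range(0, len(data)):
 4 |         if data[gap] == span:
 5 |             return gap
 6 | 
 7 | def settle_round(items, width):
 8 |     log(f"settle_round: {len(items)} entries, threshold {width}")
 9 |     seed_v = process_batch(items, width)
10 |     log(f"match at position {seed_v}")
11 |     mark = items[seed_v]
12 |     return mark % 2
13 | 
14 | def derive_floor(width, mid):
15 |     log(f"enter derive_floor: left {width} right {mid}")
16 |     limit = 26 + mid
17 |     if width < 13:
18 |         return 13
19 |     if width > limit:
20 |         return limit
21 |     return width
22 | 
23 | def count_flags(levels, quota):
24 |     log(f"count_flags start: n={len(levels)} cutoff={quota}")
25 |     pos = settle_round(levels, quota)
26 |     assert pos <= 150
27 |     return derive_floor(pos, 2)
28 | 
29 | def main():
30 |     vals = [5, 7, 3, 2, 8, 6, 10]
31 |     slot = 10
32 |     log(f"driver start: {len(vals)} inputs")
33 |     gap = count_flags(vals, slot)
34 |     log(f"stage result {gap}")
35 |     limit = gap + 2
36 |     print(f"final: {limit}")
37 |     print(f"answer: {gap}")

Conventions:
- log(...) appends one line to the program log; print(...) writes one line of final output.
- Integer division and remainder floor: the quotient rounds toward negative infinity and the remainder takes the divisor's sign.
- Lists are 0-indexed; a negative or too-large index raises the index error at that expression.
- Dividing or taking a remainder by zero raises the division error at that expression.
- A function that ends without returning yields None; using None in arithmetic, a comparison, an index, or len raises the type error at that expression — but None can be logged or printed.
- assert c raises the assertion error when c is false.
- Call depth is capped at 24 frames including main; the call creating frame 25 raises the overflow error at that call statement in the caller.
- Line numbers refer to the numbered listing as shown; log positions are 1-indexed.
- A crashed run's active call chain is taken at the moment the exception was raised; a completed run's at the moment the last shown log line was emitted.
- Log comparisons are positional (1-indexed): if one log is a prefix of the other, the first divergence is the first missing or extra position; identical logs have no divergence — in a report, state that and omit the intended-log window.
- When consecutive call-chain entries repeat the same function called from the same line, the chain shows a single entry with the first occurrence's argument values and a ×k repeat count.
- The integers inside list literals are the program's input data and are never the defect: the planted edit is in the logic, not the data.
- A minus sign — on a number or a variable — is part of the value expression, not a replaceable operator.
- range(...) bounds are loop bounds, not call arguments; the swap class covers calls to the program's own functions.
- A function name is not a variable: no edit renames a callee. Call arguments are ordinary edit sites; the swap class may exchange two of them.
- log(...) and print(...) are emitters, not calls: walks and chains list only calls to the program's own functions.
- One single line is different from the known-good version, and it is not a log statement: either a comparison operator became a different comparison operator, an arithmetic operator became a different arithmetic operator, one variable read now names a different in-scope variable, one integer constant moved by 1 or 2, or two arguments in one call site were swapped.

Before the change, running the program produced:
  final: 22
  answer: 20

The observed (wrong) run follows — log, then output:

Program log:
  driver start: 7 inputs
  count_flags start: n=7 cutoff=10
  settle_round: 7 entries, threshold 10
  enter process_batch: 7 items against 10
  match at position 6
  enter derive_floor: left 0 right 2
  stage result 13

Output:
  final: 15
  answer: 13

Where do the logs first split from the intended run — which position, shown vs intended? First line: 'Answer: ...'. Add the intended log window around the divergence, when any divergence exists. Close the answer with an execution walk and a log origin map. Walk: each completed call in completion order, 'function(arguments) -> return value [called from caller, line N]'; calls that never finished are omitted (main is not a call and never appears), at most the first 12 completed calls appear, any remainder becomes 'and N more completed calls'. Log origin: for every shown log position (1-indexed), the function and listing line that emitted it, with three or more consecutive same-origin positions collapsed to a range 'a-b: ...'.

Answer: position 6 — shown 'enter derive_floor: left 0 right 2', intended 'enter derive_floor: left 20 right 2'.
Intended log window:
  4: enter process_batch: 7 items against 10
  5: match at position 6
  6: enter derive_floor: left 20 right 2
  7: stage result 20
Execution walk:
  process_batch([5, 7, 3, 2, 8, 6, 10], 10) -> 6  [called from settle_round, line 9]
  settle_round([5, 7, 3, 2, 8, 6, 10], 10) -> 0  [called from count_flags, line 25]
  derive_floor(0, 2) -> 13  [called from count_flags, line 27]
  count_flags([5, 7, 3, 2, 8, 6, 10], 10) -> 13  [called from main, line 33]
Origin of each log line:
  1: from main, line 32
  2: from count_flags, line 24
  3: from settle_round, line 8
  4: from process_batch, line 2
  5: from settle_round, line 10
  6: from derive_floor, line 15
  7: from main, line 34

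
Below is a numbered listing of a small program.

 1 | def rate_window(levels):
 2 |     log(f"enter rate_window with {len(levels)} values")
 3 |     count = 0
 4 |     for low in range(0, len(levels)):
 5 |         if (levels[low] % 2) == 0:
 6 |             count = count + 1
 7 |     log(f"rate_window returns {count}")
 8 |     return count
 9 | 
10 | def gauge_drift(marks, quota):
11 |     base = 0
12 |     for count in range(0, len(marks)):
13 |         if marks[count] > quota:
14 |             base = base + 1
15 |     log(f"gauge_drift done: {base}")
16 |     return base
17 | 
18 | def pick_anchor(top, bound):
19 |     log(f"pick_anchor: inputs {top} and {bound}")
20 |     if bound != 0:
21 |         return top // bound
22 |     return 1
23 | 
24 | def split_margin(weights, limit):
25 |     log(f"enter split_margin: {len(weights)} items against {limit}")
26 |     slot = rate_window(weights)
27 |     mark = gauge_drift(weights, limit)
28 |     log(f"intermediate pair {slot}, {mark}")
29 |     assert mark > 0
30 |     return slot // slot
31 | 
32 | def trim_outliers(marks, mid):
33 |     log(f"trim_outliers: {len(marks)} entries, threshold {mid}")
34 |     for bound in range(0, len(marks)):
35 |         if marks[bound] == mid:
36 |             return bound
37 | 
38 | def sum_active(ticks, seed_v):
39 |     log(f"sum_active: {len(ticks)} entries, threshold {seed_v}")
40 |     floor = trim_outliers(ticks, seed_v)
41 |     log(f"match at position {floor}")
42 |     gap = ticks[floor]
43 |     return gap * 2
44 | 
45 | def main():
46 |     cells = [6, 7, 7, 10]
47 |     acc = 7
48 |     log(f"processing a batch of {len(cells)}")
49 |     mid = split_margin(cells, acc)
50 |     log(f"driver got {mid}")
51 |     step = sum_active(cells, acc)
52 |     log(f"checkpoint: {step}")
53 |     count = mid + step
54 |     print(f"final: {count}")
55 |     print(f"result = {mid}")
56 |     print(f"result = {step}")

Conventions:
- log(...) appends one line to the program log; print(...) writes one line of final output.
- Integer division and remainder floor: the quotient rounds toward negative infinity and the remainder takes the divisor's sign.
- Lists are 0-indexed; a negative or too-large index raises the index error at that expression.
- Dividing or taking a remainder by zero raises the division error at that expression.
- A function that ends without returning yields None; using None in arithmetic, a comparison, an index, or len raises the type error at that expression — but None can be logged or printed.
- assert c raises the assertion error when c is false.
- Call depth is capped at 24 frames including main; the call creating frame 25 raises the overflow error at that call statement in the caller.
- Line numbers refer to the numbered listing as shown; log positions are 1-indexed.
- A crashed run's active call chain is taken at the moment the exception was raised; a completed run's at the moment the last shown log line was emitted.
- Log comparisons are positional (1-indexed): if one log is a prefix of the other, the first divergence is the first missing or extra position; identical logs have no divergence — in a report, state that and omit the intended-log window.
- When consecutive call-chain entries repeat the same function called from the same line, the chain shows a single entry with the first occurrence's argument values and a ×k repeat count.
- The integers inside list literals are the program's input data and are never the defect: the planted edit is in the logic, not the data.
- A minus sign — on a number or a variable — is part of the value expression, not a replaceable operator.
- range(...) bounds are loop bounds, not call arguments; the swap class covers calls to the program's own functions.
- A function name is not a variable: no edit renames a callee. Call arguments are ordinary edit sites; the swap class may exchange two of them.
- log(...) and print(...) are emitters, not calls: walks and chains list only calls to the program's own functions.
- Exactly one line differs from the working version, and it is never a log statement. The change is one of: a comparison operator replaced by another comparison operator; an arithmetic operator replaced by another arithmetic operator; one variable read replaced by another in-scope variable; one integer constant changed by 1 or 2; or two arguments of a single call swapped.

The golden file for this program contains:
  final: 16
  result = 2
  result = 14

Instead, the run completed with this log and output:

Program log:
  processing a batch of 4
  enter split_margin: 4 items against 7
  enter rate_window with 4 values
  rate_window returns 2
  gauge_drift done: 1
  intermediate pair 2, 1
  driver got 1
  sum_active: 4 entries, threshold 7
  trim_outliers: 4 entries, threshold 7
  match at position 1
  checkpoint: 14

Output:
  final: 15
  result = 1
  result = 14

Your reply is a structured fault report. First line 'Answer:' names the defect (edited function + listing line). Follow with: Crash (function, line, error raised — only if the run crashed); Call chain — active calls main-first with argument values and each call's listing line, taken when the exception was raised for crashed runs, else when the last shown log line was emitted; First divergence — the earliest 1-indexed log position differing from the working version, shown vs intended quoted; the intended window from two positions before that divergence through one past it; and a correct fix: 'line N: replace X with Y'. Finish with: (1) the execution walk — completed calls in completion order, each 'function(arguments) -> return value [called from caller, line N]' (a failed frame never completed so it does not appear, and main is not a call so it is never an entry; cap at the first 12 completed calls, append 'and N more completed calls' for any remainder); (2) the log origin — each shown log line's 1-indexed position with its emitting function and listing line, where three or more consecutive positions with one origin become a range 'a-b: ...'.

Answer: the defect is in split_margin at line 30.
Key fact: Position 7 is the first bad log line: 'driver got 1' should read 'driver got 2'.
Call chain: main.
First divergence: position 7; shown 'driver got 1' vs intended 'driver got 2'.
Intended log window:
  5: gauge_drift done: 1
  6: intermediate pair 2, 1
  7: driver got 2
  8: sum_active: 4 entries, threshold 7
Execution walk:
  rate_window([6, 7, 7, 10]) -> 2  [called from split_margin, line 26]
  gauge_drift([6, 7, 7, 10], 7) -> 1  [called from split_margin, line 27]
  split_margin([6, 7, 7, 10], 7) -> 1  [called from main, line 49]
  trim_outliers([6, 7, 7, 10], 7) -> 1  [called from sum_active, line 40]
  sum_active([6, 7, 7, 10], 7) -> 14  [called from main, line 51]
Log line origins:
  1: emitted by main (line 48)
  2: emitted by split_margin (line 25)
  3: emitted by rate_window (line 2)
  4: emitted by rate_window (line 7)
  5: emitted by gauge_drift (line 15)
  6: emitted by split_margin (line 28)
  7: emitted by main (line 50)
  8: emitted by sum_active (line 39)
  9: emitted by trim_outliers (line 33)
  10: emitted by sum_active (line 41)
  11: emitted by main (line 52)
A correct fix: line 30: replace `slot // slot` with `slot // mark`.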